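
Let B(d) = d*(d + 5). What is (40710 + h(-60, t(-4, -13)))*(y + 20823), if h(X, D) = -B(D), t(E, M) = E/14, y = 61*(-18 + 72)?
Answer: 48109942152/49 ≈ 9.8184e+8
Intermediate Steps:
B(d) = d*(5 + d)
y = 3294 (y = 61*54 = 3294)
t(E, M) = E/14 (t(E, M) = E*(1/14) = E/14)
h(X, D) = -D*(5 + D)
(40710 + h(-60, t(-4, -13)))*(y + 20823) = (40710 - (1/14)*(-4)*(5 + (1/14)*(-4)))*(3294 + 20823) = (40710 - 1*(-2/7)*(5 - 2/7))*24117 = (40710 - 1*(-2/7)*33/7)*24117 = (40710 + 66/49)*24117 = (1994856/49)*24117 = 48109942152/49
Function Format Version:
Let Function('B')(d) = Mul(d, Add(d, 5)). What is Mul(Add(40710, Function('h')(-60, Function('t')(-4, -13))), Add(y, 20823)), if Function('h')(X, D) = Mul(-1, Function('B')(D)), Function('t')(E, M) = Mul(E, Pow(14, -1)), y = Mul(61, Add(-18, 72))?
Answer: Rational(48109942152, 49) ≈ 9.8184e+8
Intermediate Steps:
Function('B')(d) = Mul(d, Add(5, d))
y = 3294 (y = Mul(61, 54) = 3294)
Function('t')(E, M) = Mul(Rational(1, 14), E) (Function('t')(E, M) = Mul(E, Rational(1, 14)) = Mul(Rational(1, 14), E))
Function('h')(X, D) = Mul(-1, D, Add(5, D)) (Function('h')(X, D) = Mul(-1, Mul(D, Add(5, D))) = Mul(-1, D, Add(5, D)))
Mul(Add(40710, Function('h')(-60, Function('t')(-4, -13))), Add(y, 20823)) = Mul(Add(40710, Mul(-1, Mul(Rational(1, 14), -4), Add(5, Mul(Rational(1, 14), -4)))), Add(3294, 20823)) = Mul(Add(40710, Mul(-1, Rational(-2, 7), Add(5, Rational(-2, 7)))), 24117) = Mul(Add(40710, Mul(-1, Rational(-2, 7), Rational(33, 7))), 24117) = Mul(Add(40710, Rational(66, 49)), 24117) = Mul(Rational(1994856, 49), 24117) = Rational(48109942152, 49)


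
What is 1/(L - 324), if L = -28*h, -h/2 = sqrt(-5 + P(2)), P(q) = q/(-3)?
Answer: -243/92060 - 7*I*sqrt(51)/46030 ≈ -0.0026396 - 0.001086*I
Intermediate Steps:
P(q) = -q/3 (P(q) = q*(-1/3) = -q/3)
h = -2*I*sqrt(51)/3 (h = -2*sqrt(-5 - 1/3*2) = -2*sqrt(-5 - 2/3) = -2*I*sqrt(51)/3 ≈ -4.761*I)
L = 56*I*sqrt(51)/3 (L = -(-56)*I*sqrt(51)/3 = 56*I*sqrt(51)/3 ≈ 133.31*I)
1/(L - 324) = 1/(56*I*sqrt(51)/3 - 324) = 1/(-324 + 56*I*sqrt(51)/3)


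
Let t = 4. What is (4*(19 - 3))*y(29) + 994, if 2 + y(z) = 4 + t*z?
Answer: 8546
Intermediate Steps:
y(z) = 2 + 4*z (y(z) = -2 + (4 + 4*z) = 2 + 4*z)
(4*(19 - 3))*y(29) + 994 = (4*(19 - 3))*(2 + 4*29) + 994 = (4*16)*(2 + 116) + 994 = 64*118 + 994 = 7552 + 994 = 8546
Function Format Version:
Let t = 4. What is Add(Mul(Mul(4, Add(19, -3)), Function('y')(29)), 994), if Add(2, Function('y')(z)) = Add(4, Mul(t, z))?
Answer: 8546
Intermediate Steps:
Function('y')(z) = Add(2, Mul(4, z)) (Function('y')(z) = Add(-2, Add(4, Mul(4, z))) = Add(2, Mul(4, z)))
Add(Mul(Mul(4, Add(19, -3)), Function('y')(29)), 994) = Add(Mul(Mul(4, Add(19, -3)), Add(2, Mul(4, 29))), 994) = Add(Mul(Mul(4, 16), Add(2, 116)), 994) = Add(Mul(64, 118), 994) = Add(7552, 994) = 8546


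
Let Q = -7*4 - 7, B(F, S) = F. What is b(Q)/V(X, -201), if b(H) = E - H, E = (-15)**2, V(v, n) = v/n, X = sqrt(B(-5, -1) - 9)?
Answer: 26130*I*sqrt(14)/7 ≈ 13967.0*I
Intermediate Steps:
X = I*sqrt(14) (X = sqrt(-5 - 9) = sqrt(-14) = I*sqrt(14) ≈ 3.7417*I)
E = 225
Q = -35 (Q = -28 - 7 = -35)
b(H) = 225 - H
b(Q)/V(X, -201) = (225 - 1*(-35))/(((I*sqrt(14))/(-201))) = (225 + 35)/(((I*sqrt(14))*(-1/201))) = 260/((-I*sqrt(14)/201)) = 260*(201*I*sqrt(14)/14) = 26130*I*sqrt(14)/7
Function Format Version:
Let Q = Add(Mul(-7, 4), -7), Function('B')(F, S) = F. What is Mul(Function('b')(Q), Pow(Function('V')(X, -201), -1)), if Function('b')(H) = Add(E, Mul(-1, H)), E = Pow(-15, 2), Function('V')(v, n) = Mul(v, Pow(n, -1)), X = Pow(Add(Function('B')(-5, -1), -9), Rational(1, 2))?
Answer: Mul(Rational(26130, 7), I, Pow(14, Rational(1, 2))) ≈ Mul(13967., I)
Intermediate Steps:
X = Mul(I, Pow(14, Rational(1, 2))) (X = Pow(Add(-5, -9), Rational(1, 2)) = Pow(-14, Rational(1, 2)) = Mul(I, Pow(14, Rational(1, 2))) ≈ Mul(3.7417, I))
E = 225
Q = -35 (Q = Add(-28, -7) = -35)
Function('b')(H) = Add(225, Mul(-1, H))
Mul(Function('b')(Q), Pow(Function('V')(X, -201), -1)) = Mul(Add(225, Mul(-1, -35)), Pow(Mul(Mul(I, Pow(14, Rational(1, 2))), Pow(-201, -1)), -1)) = Mul(Add(225, 35), Pow(Mul(Mul(I, Pow(14, Rational(1, 2))), Rational(-1, 201)), -1)) = Mul(260, Pow(Mul(Rational(-1, 201), I, Pow(14, Rational(1, 2))), -1)) = Mul(260, Mul(Rational(201, 14), I, Pow(14, Rational(1, 2)))) = Mul(Rational(26130, 7), I, Pow(14, Rational(1, 2)))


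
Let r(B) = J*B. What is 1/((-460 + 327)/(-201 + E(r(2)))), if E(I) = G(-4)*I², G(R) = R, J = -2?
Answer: 265/133 ≈ 1.9925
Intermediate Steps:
r(B) = -2*B
E(I) = -4*I²
1/((-460 + 327)/(-201 + E(r(2)))) = 1/((-460 + 327)/(-201 - 4*(-2*2)²)) = 1/(-133/(-201 - 4*(-4)²)) = 1/(-133/(-201 - 4*16)) = 1/(-133/(-201 - 64)) = 1/(-133/(-265)) = 1/(-133*(-1/265)) = 1/(133/265) = 265/133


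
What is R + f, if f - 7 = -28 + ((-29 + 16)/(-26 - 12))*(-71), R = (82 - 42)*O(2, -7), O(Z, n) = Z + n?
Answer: -9321/38 ≈ -245.29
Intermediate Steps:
R = -200 (R = (82 - 42)*(2 - 7) = 40*(-5) = -200)
f = -1721/38 (f = 7 + (-28 + ((-29 + 16)/(-26 - 12))*(-71)) = 7 + (-28 - 13/(-38)*(-71)) = 7 + (-28 - 13*(-1/38)*(-71)) = 7 + (-28 + (13/38)*(-71)) = 7 + (-28 - 923/38) = 7 - 1987/38 = -1721/38 ≈ -45.289)
R + f = -200 - 1721/38 = -9321/38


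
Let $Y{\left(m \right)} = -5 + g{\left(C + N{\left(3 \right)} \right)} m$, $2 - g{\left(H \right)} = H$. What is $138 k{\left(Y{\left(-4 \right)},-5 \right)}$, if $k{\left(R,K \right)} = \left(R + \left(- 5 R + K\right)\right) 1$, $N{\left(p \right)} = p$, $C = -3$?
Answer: $6486$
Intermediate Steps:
$g{\left(H \right)} = 2 - H$
$Y{\left(m \right)} = -5 + 2 m$ ($Y{\left(m \right)} = -5 + \left(2 - \left(-3 + 3\right)\right) m = -5 + \left(2 - 0\right) m = -5 + \left(2 + 0\right) m = -5 + 2 m$)
$k{\left(R,K \right)} = K - 4 R$ ($k{\left(R,K \right)} = \left(R + \left(K - 5 R\right)\right) 1 = \left(K - 4 R\right) 1 = K - 4 R$)
$138 k{\left(Y{\left(-4 \right)},-5 \right)} = 138 \left(-5 - 4 \left(-5 + 2 \left(-4\right)\right)\right) = 138 \left(-5 - 4 \left(-5 - 8\right)\right) = 138 \left(-5 - -52\right) = 138 \left(-5 + 52\right) = 138 \cdot 47 = 6486$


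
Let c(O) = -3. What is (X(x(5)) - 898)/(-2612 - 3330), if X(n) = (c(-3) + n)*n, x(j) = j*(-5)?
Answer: 99/2971 ≈ 0.033322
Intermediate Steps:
x(j) = -5*j
X(n) = n*(-3 + n) (X(n) = (-3 + n)*n = n*(-3 + n))
(X(x(5)) - 898)/(-2612 - 3330) = ((-5*5)*(-3 - 5*5) - 898)/(-2612 - 3330) = (-25*(-3 - 25) - 898)/(-5942) = (-25*(-28) - 898)*(-1/5942) = (700 - 898)*(-1/5942) = -198*(-1/5942) = 99/2971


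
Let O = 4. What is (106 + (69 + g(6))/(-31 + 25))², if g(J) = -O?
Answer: 326041/36 ≈ 9056.7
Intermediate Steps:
g(J) = -4 (g(J) = -1*4 = -4)
(106 + (69 + g(6))/(-31 + 25))² = (106 + (69 - 4)/(-31 + 25))² = (106 + 65/(-6))² = (106 + 65*(-⅙))² = (106 - 65/6)² = (571/6)² = 326041/36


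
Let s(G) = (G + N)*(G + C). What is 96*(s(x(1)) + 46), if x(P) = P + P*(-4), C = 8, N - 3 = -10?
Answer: -384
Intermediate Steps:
N = -7 (N = 3 - 10 = -7)
x(P) = -3*P (x(P) = P - 4*P = -3*P)
s(G) = (-7 + G)*(8 + G) (s(G) = (G - 7)*(G + 8) = (-7 + G)*(8 + G))
96*(s(x(1)) + 46) = 96*((-56 - 3*1 + (-3*1)²) + 46) = 96*((-56 - 3 + (-3)²) + 46) = 96*((-56 - 3 + 9) + 46) = 96*(-50 + 46) = 96*(-4) = -384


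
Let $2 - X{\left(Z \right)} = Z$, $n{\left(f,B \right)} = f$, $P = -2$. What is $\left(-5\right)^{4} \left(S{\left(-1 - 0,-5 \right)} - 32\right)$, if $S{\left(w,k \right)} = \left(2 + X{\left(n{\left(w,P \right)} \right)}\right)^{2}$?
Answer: $-4375$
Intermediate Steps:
$X{\left(Z \right)} = 2 - Z$
$S{\left(w,k \right)} = \left(4 - w\right)^{2}$ ($S{\left(w,k \right)} = \left(2 - \left(-2 + w\right)\right)^{2} = \left(4 - w\right)^{2}$)
$\left(-5\right)^{4} \left(S{\left(-1 - 0,-5 \right)} - 32\right) = \left(-5\right)^{4} \left(\left(-4 - 1\right)^{2} - 32\right) = 625 \left(\left(-4 + \left(-1 + 0\right)\right)^{2} - 32\right) = 625 \left(\left(-4 - 1\right)^{2} - 32\right) = 625 \left(\left(-5\right)^{2} - 32\right) = 625 \left(25 - 32\right) = 625 \left(-7\right) = -4375$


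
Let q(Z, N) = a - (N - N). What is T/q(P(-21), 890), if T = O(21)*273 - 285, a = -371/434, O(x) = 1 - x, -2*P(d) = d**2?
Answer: 356190/53 ≈ 6720.6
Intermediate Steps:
P(d) = -d**2/2
a = -53/62 (a = -371*1/434 = -53/62 ≈ -0.85484)
q(Z, N) = -53/62 (q(Z, N) = -53/62 - (N - N) = -53/62 - 1*0 = -53/62 + 0 = -53/62)
T = -5745 (T = (1 - 1*21)*273 - 285 = (1 - 21)*273 - 285 = -20*273 - 285 = -5460 - 285 = -5745)
T/q(P(-21), 890) = -5745/(-53/62) = -5745*(-62/53) = 356190/53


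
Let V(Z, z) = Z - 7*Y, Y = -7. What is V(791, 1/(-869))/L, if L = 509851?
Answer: 840/509851 ≈ 0.0016475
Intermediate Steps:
V(Z, z) = 49 + Z (V(Z, z) = Z - 7*(-7) = Z + 49 = 49 + Z)
V(791, 1/(-869))/L = (49 + 791)/509851 = 840*(1/509851) = 840/509851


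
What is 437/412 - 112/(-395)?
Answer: 218759/162740 ≈ 1.3442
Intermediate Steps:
437/412 - 112/(-395) = 437*(1/412) - 112*(-1/395) = 437/412 + 112/395 = 218759/162740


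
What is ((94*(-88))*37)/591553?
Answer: -306064/591553 ≈ -0.51739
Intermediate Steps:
((94*(-88))*37)/591553 = -8272*37*(1/591553) = -306064*1/591553 = -306064/591553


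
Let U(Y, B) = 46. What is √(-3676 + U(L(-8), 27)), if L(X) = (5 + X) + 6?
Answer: 11*I*√30 ≈ 60.25*I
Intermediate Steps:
L(X) = 11 + X
√(-3676 + U(L(-8), 27)) = √(-3676 + 46) = √(-3630) = 11*I*√30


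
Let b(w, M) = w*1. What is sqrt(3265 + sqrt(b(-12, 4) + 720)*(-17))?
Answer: sqrt(3265 - 34*sqrt(177)) ≈ 53.034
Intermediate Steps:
b(w, M) = w
sqrt(3265 + sqrt(b(-12, 4) + 720)*(-17)) = sqrt(3265 + sqrt(-12 + 720)*(-17)) = sqrt(3265 + sqrt(708)*(-17)) = sqrt(3265 + (2*sqrt(177))*(-17)) = sqrt(3265 - 34*sqrt(177))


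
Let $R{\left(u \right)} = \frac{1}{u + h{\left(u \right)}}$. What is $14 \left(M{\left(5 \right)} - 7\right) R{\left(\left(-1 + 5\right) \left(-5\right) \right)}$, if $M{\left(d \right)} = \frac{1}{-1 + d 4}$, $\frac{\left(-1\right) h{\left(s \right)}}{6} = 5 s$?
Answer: $- \frac{462}{2755} \approx -0.1677$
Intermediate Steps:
$h{\left(s \right)} = - 30 s$ ($h{\left(s \right)} = - 6 \cdot 5 s = - 30 s$)
$R{\left(u \right)} = - \frac{1}{29 u}$ ($R{\left(u \right)} = \frac{1}{u - 30 u} = \frac{1}{\left(-29\right) u} = - \frac{1}{29 u}$)
$M{\left(d \right)} = \frac{1}{-1 + 4 d}$
$14 \left(M{\left(5 \right)} - 7\right) R{\left(\left(-1 + 5\right) \left(-5\right) \right)} = 14 \left(\frac{1}{-1 + 4 \cdot 5} - 7\right) \left(- \frac{1}{29 \left(-1 + 5\right) \left(-5\right)}\right) = 14 \left(\frac{1}{-1 + 20} - 7\right) \left(- \frac{1}{29 \cdot 4 \left(-5\right)}\right) = 14 \left(\frac{1}{19} - 7\right) \left(- \frac{1}{29 \left(-20\right)}\right) = 14 \left(\frac{1}{19} - 7\right) \left(\left(- \frac{1}{29}\right) \left(- \frac{1}{20}\right)\right) = 14 \left(- \frac{132}{19}\right) \frac{1}{580} = \left(- \frac{1848}{19}\right) \frac{1}{580} = - \frac{462}{2755}$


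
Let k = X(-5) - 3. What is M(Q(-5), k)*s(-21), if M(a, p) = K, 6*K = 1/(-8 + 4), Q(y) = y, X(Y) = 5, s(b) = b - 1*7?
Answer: 7/6 ≈ 1.1667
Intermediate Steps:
s(b) = -7 + b (s(b) = b - 7 = -7 + b)
k = 2 (k = 5 - 3 = 2)
K = -1/24 (K = 1/(6*(-8 + 4)) = (⅙)/(-4) = (⅙)*(-¼) = -1/24 ≈ -0.041667)
M(a, p) = -1/24
M(Q(-5), k)*s(-21) = -(-7 - 21)/24 = -1/24*(-28) = 7/6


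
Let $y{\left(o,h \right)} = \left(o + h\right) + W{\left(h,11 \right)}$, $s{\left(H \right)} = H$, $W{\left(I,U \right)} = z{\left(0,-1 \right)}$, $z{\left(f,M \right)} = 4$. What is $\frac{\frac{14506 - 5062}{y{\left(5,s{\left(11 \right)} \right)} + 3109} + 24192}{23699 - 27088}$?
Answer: $- \frac{25235404}{3534727} \approx -7.1393$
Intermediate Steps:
$W{\left(I,U \right)} = 4$
$y{\left(o,h \right)} = 4 + h + o$ ($y{\left(o,h \right)} = \left(o + h\right) + 4 = \left(h + o\right) + 4 = 4 + h + o$)
$\frac{\frac{14506 - 5062}{y{\left(5,s{\left(11 \right)} \right)} + 3109} + 24192}{23699 - 27088} = \frac{\frac{14506 - 5062}{\left(4 + 11 + 5\right) + 3109} + 24192}{23699 - 27088} = \frac{\frac{9444}{20 + 3109} + 24192}{-3389} = \left(\frac{9444}{3129} + 24192\right) \left(- \frac{1}{3389}\right) = \left(9444 \cdot \frac{1}{3129} + 24192\right) \left(- \frac{1}{3389}\right) = \left(\frac{3148}{1043} + 24192\right) \left(- \frac{1}{3389}\right) = \frac{25235404}{1043} \left(- \frac{1}{3389}\right) = - \frac{25235404}{3534727}$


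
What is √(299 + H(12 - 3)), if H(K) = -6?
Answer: √293 ≈ 17.117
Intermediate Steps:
√(299 + H(12 - 3)) = √(299 - 6) = √293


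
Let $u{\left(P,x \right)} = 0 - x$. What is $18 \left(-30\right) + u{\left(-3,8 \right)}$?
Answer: $-548$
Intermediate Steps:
$u{\left(P,x \right)} = - x$
$18 \left(-30\right) + u{\left(-3,8 \right)} = 18 \left(-30\right) - 8 = -540 - 8 = -548$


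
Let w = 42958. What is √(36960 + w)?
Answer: √79918 ≈ 282.70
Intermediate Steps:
√(36960 + w) = √(36960 + 42958) = √79918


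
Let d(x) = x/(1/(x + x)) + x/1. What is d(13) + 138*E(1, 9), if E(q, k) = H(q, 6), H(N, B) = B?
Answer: 1179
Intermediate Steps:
E(q, k) = 6
d(x) = x + 2*x² (d(x) = x/(1/(2*x)) + x*1 = x/((1/(2*x))) + x = x*(2*x) + x = 2*x² + x = x + 2*x²)
d(13) + 138*E(1, 9) = 13*(1 + 2*13) + 138*6 = 13*(1 + 26) + 828 = 13*27 + 828 = 351 + 828 = 1179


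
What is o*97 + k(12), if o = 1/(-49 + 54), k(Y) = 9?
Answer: 142/5 ≈ 28.400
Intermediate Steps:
o = ⅕ (o = 1/5 = ⅕ ≈ 0.20000)
o*97 + k(12) = (⅕)*97 + 9 = 97/5 + 9 = 142/5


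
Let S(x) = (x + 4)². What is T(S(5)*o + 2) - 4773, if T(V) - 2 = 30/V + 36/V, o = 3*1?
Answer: -1168829/245 ≈ -4770.7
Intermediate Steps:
S(x) = (4 + x)²
o = 3
T(V) = 2 + 66/V (T(V) = 2 + (30/V + 36/V) = 2 + 66/V)
T(S(5)*o + 2) - 4773 = (2 + 66/((4 + 5)²*3 + 2)) - 4773 = (2 + 66/(9²*3 + 2)) - 4773 = (2 + 66/(81*3 + 2)) - 4773 = (2 + 66/(243 + 2)) - 4773 = (2 + 66/245) - 4773 = 556/245 - 4773 = -1168829/245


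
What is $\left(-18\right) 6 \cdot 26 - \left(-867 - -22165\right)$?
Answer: $-24106$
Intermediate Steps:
$\left(-18\right) 6 \cdot 26 - \left(-867 - -22165\right) = \left(-108\right) 26 - \left(-867 + 22165\right) = -2808 - 21298 = -24106$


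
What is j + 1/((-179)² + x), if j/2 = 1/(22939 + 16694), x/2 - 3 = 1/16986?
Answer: 880953413/10787118591876 ≈ 8.1667e-5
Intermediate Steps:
x = 50959/8493 (x = 6 + 2/16986 = 6 + 2*(1/16986) = 6 + 1/8493 = 50959/8493 ≈ 6.0001)
j = 2/39633 (j = 2/(22939 + 16694) = 2/39633 ≈ 5.0463e-5)
j + 1/((-179)² + x) = 2/39633 + 1/((-179)² + 50959/8493) = 2/39633 + 1/(32041 + 50959/8493) = 2/39633 + 1/(272175172/8493) = 2/39633 + 8493/272175172 = 880953413/10787118591876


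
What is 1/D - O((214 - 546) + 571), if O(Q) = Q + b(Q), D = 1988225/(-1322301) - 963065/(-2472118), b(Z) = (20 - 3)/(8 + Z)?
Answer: -215847732504583196/899491254502295 ≈ -239.97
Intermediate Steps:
b(Z) = 17/(8 + Z)
D = -3641664997985/3268884103518 (D = 1988225*(-1/1322301) - 963065*(-1/2472118) = -1988225/1322301 + 963065/2472118 = -3641664997985/3268884103518 ≈ -1.1140)
O(Q) = Q + 17/(8 + Q)
1/D - O((214 - 546) + 571) = 1/(-3641664997985/3268884103518) - (17 + ((214 - 546) + 571)*(8 + ((214 - 546) + 571)))/(8 + ((214 - 546) + 571)) = -3268884103518/3641664997985 - (17 + (-332 + 571)*(8 + (-332 + 571)))/(8 + (-332 + 571)) = -3268884103518/3641664997985 - (17 + 239*(8 + 239))/(8 + 239) = -3268884103518/3641664997985 - (17 + 239*247)/247 = -3268884103518/3641664997985 - (17 + 59033)/247 = -3268884103518/3641664997985 - 59050/247 = -215847732504583196/899491254502295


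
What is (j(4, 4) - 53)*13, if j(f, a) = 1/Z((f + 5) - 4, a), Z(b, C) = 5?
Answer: -3432/5 ≈ -686.40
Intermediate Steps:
j(f, a) = 1/5
(j(4, 4) - 53)*13 = (1/5 - 53)*13 = -264/5*13 = -3432/5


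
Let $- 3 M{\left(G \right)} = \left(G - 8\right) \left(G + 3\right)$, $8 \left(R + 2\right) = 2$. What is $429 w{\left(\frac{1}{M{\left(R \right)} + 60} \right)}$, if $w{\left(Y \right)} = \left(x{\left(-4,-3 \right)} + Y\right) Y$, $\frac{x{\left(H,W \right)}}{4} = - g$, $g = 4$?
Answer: $- \frac{112459776}{1050625} \approx -107.04$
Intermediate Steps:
$R = - \frac{7}{4}$ ($R = -2 + \frac{1}{8} \cdot 2 = -2 + \frac{1}{4} = - \frac{7}{4} \approx -1.75$)
$M{\left(G \right)} = - \frac{\left(-8 + G\right) \left(3 + G\right)}{3}$ ($M{\left(G \right)} = - \frac{\left(G - 8\right) \left(G + 3\right)}{3} = - \frac{\left(-8 + G\right) \left(3 + G\right)}{3}$)
$x{\left(H,W \right)} = -16$ ($x{\left(H,W \right)} = 4 \left(\left(-1\right) 4\right) = 4 \left(-4\right) = -16$)
$w{\left(Y \right)} = Y \left(-16 + Y\right)$ ($w{\left(Y \right)} = \left(-16 + Y\right) Y = Y \left(-16 + Y\right)$)
$429 w{\left(\frac{1}{M{\left(R \right)} + 60} \right)} = 429 \frac{-16 + \frac{1}{\left(8 - \frac{\left(- \frac{7}{4}\right)^{2}}{3} + \frac{5}{3} \left(- \frac{7}{4}\right)\right) + 60}}{\left(8 - \frac{\left(- \frac{7}{4}\right)^{2}}{3} + \frac{5}{3} \left(- \frac{7}{4}\right)\right) + 60} = 429 \frac{-16 + \frac{1}{\left(8 - \frac{49}{48} - \frac{35}{12}\right) + 60}}{\left(8 - \frac{49}{48} - \frac{35}{12}\right) + 60} = 429 \frac{-16 + \frac{1}{\frac{65}{16} + 60}}{\frac{65}{16} + 60} = 429 \frac{-16 + \frac{1}{\frac{1025}{16}}}{\frac{1025}{16}} = 429 \frac{16 \left(-16 + \frac{16}{1025}\right)}{1025} = 429 \cdot \frac{16}{1025} \left(- \frac{16384}{1025}\right) = 429 \left(- \frac{262144}{1050625}\right) = - \frac{112459776}{1050625}$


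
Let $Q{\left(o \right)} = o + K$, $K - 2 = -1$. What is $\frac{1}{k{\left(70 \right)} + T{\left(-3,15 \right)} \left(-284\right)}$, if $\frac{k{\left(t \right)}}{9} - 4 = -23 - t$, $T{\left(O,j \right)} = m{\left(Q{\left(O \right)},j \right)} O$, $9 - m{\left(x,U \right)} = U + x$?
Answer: $- \frac{1}{4209} \approx -0.00023759$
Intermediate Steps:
$K = 1$ ($K = 2 - 1 = 1$)
$Q{\left(o \right)} = 1 + o$ ($Q{\left(o \right)} = o + 1 = 1 + o$)
$m{\left(x,U \right)} = 9 - U - x$ ($m{\left(x,U \right)} = 9 - \left(U + x\right) = 9 - U - x$)
$T{\left(O,j \right)} = O \left(8 - O - j\right)$ ($T{\left(O,j \right)} = \left(9 - j - \left(1 + O\right)\right) O = \left(8 - O - j\right) O = O \left(8 - O - j\right)$)
$k{\left(t \right)} = -171 - 9 t$ ($k{\left(t \right)} = 36 + 9 \left(-23 - t\right) = 36 - \left(207 + 9 t\right) = -171 - 9 t$)
$\frac{1}{k{\left(70 \right)} + T{\left(-3,15 \right)} \left(-284\right)} = \frac{1}{\left(-171 - 630\right) + - 3 \left(8 - -3 - 15\right) \left(-284\right)} = \frac{1}{\left(-171 - 630\right) + - 3 \left(8 + 3 - 15\right) \left(-284\right)} = \frac{1}{-801 + \left(-3\right) \left(-4\right) \left(-284\right)} = \frac{1}{-801 + 12 \left(-284\right)} = \frac{1}{-801 - 3408} = \frac{1}{-4209} = - \frac{1}{4209}$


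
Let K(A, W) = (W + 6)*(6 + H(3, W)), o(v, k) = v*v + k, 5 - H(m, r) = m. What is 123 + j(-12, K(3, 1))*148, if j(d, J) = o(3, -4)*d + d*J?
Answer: -108213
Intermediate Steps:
H(m, r) = 5 - m
o(v, k) = k + v**2 (o(v, k) = v**2 + k = k + v**2)
K(A, W) = 48 + 8*W (K(A, W) = (W + 6)*(6 + (5 - 1*3)) = (6 + W)*(6 + (5 - 3)) = (6 + W)*(6 + 2) = (6 + W)*8 = 48 + 8*W)
j(d, J) = 5*d + J*d (j(d, J) = (-4 + 3**2)*d + d*J = (-4 + 9)*d + J*d = 5*d + J*d)
123 + j(-12, K(3, 1))*148 = 123 - 12*(5 + (48 + 8*1))*148 = 123 - 12*(5 + (48 + 8))*148 = 123 - 12*(5 + 56)*148 = 123 - 12*61*148 = 123 - 732*148 = 123 - 108336 = -108213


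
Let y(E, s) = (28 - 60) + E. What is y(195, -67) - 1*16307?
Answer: -16144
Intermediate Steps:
y(E, s) = -32 + E
y(195, -67) - 1*16307 = (-32 + 195) - 1*16307 = 163 - 16307 = -16144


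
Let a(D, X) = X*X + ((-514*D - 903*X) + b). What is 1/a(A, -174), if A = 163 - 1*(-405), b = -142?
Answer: -1/104696 ≈ -9.5515e-6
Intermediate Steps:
A = 568 (A = 163 + 405 = 568)
a(D, X) = -142 + X**2 - 903*X - 514*D (a(D, X) = X*X + ((-514*D - 903*X) - 142) = X**2 + ((-903*X - 514*D) - 142) = X**2 + (-142 - 903*X - 514*D) = -142 + X**2 - 903*X - 514*D)
1/a(A, -174) = 1/(-142 + (-174)**2 - 903*(-174) - 514*568) = 1/(-142 + 30276 + 157122 - 291952) = 1/(-104696) = -1/104696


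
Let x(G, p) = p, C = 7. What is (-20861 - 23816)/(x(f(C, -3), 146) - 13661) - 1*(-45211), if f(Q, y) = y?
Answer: 611071342/13515 ≈ 45214.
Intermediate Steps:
(-20861 - 23816)/(x(f(C, -3), 146) - 13661) - 1*(-45211) = (-20861 - 23816)/(146 - 13661) - 1*(-45211) = -44677/(-13515) + 45211 = -44677*(-1/13515) + 45211 = 44677/13515 + 45211 = 611071342/13515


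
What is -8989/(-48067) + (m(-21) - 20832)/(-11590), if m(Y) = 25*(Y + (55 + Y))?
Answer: 1089892479/557096530 ≈ 1.9564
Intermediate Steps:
m(Y) = 1375 + 50*Y (m(Y) = 25*(55 + 2*Y) = 1375 + 50*Y)
-8989/(-48067) + (m(-21) - 20832)/(-11590) = -8989/(-48067) + ((1375 + 50*(-21)) - 20832)/(-11590) = -8989*(-1/48067) + ((1375 - 1050) - 20832)*(-1/11590) = 8989/48067 + (325 - 20832)*(-1/11590) = 8989/48067 - 20507*(-1/11590) = 8989/48067 + 20507/11590 = 1089892479/557096530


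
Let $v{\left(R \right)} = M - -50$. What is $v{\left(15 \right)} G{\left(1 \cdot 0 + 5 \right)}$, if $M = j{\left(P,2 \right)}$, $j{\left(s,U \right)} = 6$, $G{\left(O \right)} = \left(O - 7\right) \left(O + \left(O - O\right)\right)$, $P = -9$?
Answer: $-560$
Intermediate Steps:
$G{\left(O \right)} = O \left(-7 + O\right)$ ($G{\left(O \right)} = \left(-7 + O\right) \left(O + 0\right) = \left(-7 + O\right) O = O \left(-7 + O\right)$)
$M = 6$
$v{\left(R \right)} = 56$ ($v{\left(R \right)} = 6 - -50 = 6 + 50 = 56$)
$v{\left(15 \right)} G{\left(1 \cdot 0 + 5 \right)} = 56 \left(1 \cdot 0 + 5\right) \left(-7 + \left(1 \cdot 0 + 5\right)\right) = 56 \left(0 + 5\right) \left(-7 + \left(0 + 5\right)\right) = 56 \cdot 5 \left(-7 + 5\right) = 56 \cdot 5 \left(-2\right) = 56 \left(-10\right) = -560$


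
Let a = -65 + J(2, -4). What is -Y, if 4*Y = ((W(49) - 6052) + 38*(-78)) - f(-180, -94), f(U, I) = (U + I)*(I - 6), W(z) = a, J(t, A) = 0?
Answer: 36481/4 ≈ 9120.3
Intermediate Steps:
a = -65 (a = -65 + 0 = -65)
W(z) = -65
f(U, I) = (-6 + I)*(I + U) (f(U, I) = (I + U)*(-6 + I) = (-6 + I)*(I + U))
Y = -36481/4 (Y = (((-65 - 6052) + 38*(-78)) - ((-94)**2 - 6*(-94) - 6*(-180) - 94*(-180)))/4 = ((-6117 - 2964) - (8836 + 564 + 1080 + 16920))/4 = (-9081 - 1*27400)/4 = (-9081 - 27400)/4 = (1/4)*(-36481) = -36481/4 ≈ -9120.3)
-Y = -1*(-36481/4) = 36481/4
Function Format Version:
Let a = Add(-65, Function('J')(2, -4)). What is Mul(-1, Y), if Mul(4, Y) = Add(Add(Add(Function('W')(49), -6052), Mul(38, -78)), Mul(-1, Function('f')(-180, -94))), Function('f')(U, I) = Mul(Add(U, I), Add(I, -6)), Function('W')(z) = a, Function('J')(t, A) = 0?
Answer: Rational(36481, 4) ≈ 9120.3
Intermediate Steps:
a = -65 (a = Add(-65, 0) = -65)
Function('W')(z) = -65
Function('f')(U, I) = Mul(Add(-6, I), Add(I, U)) (Function('f')(U, I) = Mul(Add(I, U), Add(-6, I)) = Mul(Add(-6, I), Add(I, U)))
Y = Rational(-36481, 4) (Y = Mul(Rational(1, 4), Add(Add(Add(-65, -6052), Mul(38, -78)), Mul(-1, Add(Pow(-94, 2), Mul(-6, -94), Mul(-6, -180), Mul(-94, -180))))) = Mul(Rational(1, 4), Add(Add(-6117, -2964), Mul(-1, Add(8836, 564, 1080, 16920)))) = Mul(Rational(1, 4), Add(-9081, Mul(-1, 27400))) = Mul(Rational(1, 4), Add(-9081, -27400)) = Mul(Rational(1, 4), -36481) = Rational(-36481, 4) ≈ -9120.3)
Mul(-1, Y) = Mul(-1, Rational(-36481, 4)) = Rational(36481, 4)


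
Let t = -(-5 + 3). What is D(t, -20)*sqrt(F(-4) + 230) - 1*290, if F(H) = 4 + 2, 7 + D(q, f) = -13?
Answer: -290 - 40*sqrt(59) ≈ -597.25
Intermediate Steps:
t = 2 (t = -1*(-2) = 2)
D(q, f) = -20 (D(q, f) = -7 - 13 = -20)
F(H) = 6
D(t, -20)*sqrt(F(-4) + 230) - 1*290 = -20*sqrt(6 + 230) - 1*290 = -40*sqrt(59) - 290 = -290 - 40*sqrt(59)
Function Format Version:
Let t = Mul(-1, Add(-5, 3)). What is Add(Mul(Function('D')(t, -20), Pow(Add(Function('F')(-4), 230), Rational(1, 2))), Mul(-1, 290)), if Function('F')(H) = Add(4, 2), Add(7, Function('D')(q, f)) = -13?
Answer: Add(-290, Mul(-40, Pow(59, Rational(1, 2)))) ≈ -597.25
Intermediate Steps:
t = 2 (t = Mul(-1, -2) = 2)
Function('D')(q, f) = -20 (Function('D')(q, f) = Add(-7, -13) = -20)
Function('F')(H) = 6
Add(Mul(Function('D')(t, -20), Pow(Add(Function('F')(-4), 230), Rational(1, 2))), Mul(-1, 290)) = Add(Mul(-20, Pow(Add(6, 230), Rational(1, 2))), Mul(-1, 290)) = Add(Mul(-20, Pow(236, Rational(1, 2))), -290) = Add(Mul(-20, Mul(2, Pow(59, Rational(1, 2)))), -290) = Add(Mul(-40, Pow(59, Rational(1, 2))), -290) = Add(-290, Mul(-40, Pow(59, Rational(1, 2))))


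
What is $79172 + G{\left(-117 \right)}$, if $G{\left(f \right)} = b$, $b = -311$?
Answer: $78861$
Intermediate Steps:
$G{\left(f \right)} = -311$
$79172 + G{\left(-117 \right)} = 79172 - 311 = 78861$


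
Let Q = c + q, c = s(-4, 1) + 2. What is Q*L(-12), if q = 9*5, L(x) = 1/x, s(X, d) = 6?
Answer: -53/12 ≈ -4.4167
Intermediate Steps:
q = 45
c = 8 (c = 6 + 2 = 8)
Q = 53 (Q = 8 + 45 = 53)
Q*L(-12) = 53/(-12) = 53*(-1/12) = -53/12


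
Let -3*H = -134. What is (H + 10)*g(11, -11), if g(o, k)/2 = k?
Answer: -3608/3 ≈ -1202.7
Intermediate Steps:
H = 134/3 (H = -⅓*(-134) = 134/3 ≈ 44.667)
g(o, k) = 2*k
(H + 10)*g(11, -11) = (134/3 + 10)*(2*(-11)) = (164/3)*(-22) = -3608/3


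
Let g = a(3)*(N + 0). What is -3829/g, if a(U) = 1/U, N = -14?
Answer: 1641/2 ≈ 820.50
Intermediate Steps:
a(U) = 1/U
g = -14/3 (g = (-14 + 0)/3 = (1/3)*(-14) = -14/3 ≈ -4.6667)
-3829/g = -3829/(-14/3) = -3829*(-3/14) = 1641/2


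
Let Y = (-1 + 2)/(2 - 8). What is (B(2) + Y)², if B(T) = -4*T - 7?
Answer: 8281/36 ≈ 230.03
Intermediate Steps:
B(T) = -7 - 4*T
Y = -⅙ (Y = 1/(-6) = 1*(-⅙) = -⅙ ≈ -0.16667)
(B(2) + Y)² = ((-7 - 4*2) - ⅙)² = ((-7 - 8) - ⅙)² = (-15 - ⅙)² = (-91/6)² = 8281/36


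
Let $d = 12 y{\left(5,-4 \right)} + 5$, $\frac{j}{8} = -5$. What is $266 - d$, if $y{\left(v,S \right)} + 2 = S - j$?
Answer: $-147$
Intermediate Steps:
$j = -40$ ($j = 8 \left(-5\right) = -40$)
$y{\left(v,S \right)} = 38 + S$ ($y{\left(v,S \right)} = -2 + \left(S - -40\right) = -2 + \left(S + 40\right) = -2 + \left(40 + S\right) = 38 + S$)
$d = 413$ ($d = 12 \left(38 - 4\right) + 5 = 12 \cdot 34 + 5 = 408 + 5 = 413$)
$266 - d = 266 - 413 = -147$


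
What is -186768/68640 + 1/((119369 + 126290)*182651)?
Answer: -174588633075589/64163902672870 ≈ -2.7210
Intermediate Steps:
-186768/68640 + 1/((119369 + 126290)*182651) = -186768*1/68640 + (1/182651)/245659 = -3891/1430 + (1/245659)*(1/182651) = -3891/1430 + 1/44869862009 = -174588633075589/64163902672870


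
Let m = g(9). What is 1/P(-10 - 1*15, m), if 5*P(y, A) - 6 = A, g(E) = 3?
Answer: 5/9 ≈ 0.55556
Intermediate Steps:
m = 3
P(y, A) = 6/5 + A/5
1/P(-10 - 1*15, m) = 1/(6/5 + (⅕)*3) = 1/(6/5 + ⅗) = 1/(9/5) = 5/9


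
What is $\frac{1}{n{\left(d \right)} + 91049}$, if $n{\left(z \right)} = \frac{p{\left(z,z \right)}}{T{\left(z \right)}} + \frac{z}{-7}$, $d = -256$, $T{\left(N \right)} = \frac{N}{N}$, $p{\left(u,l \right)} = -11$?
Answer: $\frac{7}{637522} \approx 1.098 \cdot 10^{-5}$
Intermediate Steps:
$T{\left(N \right)} = 1$
$n{\left(z \right)} = -11 - \frac{z}{7}$ ($n{\left(z \right)} = - \frac{11}{1} + \frac{z}{-7} = \left(-11\right) 1 + z \left(- \frac{1}{7}\right) = -11 - \frac{z}{7}$)
$\frac{1}{n{\left(d \right)} + 91049} = \frac{1}{\left(-11 - - \frac{256}{7}\right) + 91049} = \frac{1}{\left(-11 + \frac{256}{7}\right) + 91049} = \frac{1}{\frac{179}{7} + 91049} = \frac{1}{\frac{637522}{7}} = \frac{7}{637522}$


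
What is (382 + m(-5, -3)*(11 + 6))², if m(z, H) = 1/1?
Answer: 159201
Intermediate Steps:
m(z, H) = 1
(382 + m(-5, -3)*(11 + 6))² = (382 + 1*(11 + 6))² = (382 + 1*17)² = (382 + 17)² = 399² = 159201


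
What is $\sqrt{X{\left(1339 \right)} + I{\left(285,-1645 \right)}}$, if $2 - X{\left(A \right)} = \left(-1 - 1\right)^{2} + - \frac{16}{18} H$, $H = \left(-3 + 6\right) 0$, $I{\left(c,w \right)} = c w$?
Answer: $i \sqrt{468827} \approx 684.71 i$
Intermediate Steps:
$H = 0$ ($H = 3 \cdot 0 = 0$)
$X{\left(A \right)} = -2$ ($X{\left(A \right)} = 2 - \left(\left(-1 - 1\right)^{2} + - \frac{16}{18} \cdot 0\right) = 2 - \left(\left(-2\right)^{2} + \left(-16\right) \frac{1}{18} \cdot 0\right) = 2 - \left(4 - 0\right) = 2 - \left(4 + 0\right) = 2 - 4 = -2$)
$\sqrt{X{\left(1339 \right)} + I{\left(285,-1645 \right)}} = \sqrt{-2 + 285 \left(-1645\right)} = \sqrt{-2 - 468825} = \sqrt{-468827} = i \sqrt{468827}$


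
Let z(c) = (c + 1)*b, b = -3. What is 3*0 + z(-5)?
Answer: 12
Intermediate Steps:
z(c) = -3 - 3*c (z(c) = (c + 1)*(-3) = (1 + c)*(-3) = -3 - 3*c)
3*0 + z(-5) = 3*0 + (-3 - 3*(-5)) = 0 + (-3 + 15) = 0 + 12 = 12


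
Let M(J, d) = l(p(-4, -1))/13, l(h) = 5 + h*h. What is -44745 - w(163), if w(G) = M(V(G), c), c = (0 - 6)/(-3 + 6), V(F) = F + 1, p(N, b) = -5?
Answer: -581715/13 ≈ -44747.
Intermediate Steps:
l(h) = 5 + h**2
V(F) = 1 + F
c = -2 (c = -6/3 = -6*1/3 = -2)
M(J, d) = 30/13 (M(J, d) = (5 + (-5)**2)/13 = (5 + 25)*(1/13) = 30*(1/13) = 30/13)
w(G) = 30/13
-44745 - w(163) = -44745 - 1*30/13 = -44745 - 30/13 = -581715/13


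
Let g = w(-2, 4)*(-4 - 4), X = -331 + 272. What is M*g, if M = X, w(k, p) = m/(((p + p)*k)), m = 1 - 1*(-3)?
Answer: -118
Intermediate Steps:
m = 4 (m = 1 + 3 = 4)
w(k, p) = 2/(k*p) (w(k, p) = 4/(((p + p)*k)) = 4/(((2*p)*k)) = 4/((2*k*p)) = 4*(1/(2*k*p)) = 2/(k*p))
X = -59
M = -59
g = 2 (g = (2/(-2*4))*(-4 - 4) = (2*(-½)*(¼))*(-8) = -¼*(-8) = 2)
M*g = -59*2 = -118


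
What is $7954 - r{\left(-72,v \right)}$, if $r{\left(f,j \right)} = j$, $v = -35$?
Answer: $7989$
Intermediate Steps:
$7954 - r{\left(-72,v \right)} = 7954 - -35 = 7954 + 35 = 7989$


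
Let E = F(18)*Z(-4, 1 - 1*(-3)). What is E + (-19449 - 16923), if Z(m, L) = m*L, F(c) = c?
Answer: -36660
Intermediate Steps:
Z(m, L) = L*m
E = -288 (E = 18*((1 - 1*(-3))*(-4)) = 18*((1 + 3)*(-4)) = 18*(4*(-4)) = 18*(-16) = -288)
E + (-19449 - 16923) = -288 + (-19449 - 16923) = -288 - 36372 = -36660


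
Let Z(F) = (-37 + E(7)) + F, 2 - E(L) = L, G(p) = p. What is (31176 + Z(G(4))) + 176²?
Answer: 62114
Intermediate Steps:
E(L) = 2 - L
Z(F) = -42 + F (Z(F) = (-37 + (2 - 1*7)) + F = (-37 + (2 - 7)) + F = (-37 - 5) + F = -42 + F)
(31176 + Z(G(4))) + 176² = (31176 + (-42 + 4)) + 176² = (31176 - 38) + 30976 = 31138 + 30976 = 62114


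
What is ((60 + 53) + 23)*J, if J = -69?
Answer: -9384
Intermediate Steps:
((60 + 53) + 23)*J = ((60 + 53) + 23)*(-69) = (113 + 23)*(-69) = 136*(-69) = -9384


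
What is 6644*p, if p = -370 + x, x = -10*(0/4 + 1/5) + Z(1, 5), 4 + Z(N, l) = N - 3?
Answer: -2511432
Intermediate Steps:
Z(N, l) = -7 + N (Z(N, l) = -4 + (N - 3) = -4 + (-3 + N) = -7 + N)
x = -8 (x = -10*(0/4 + 1/5) + (-7 + 1) = -10*(0*(¼) + 1*(⅕)) - 6 = -10*(0 + ⅕) - 6 = -10*⅕ - 6 = -2 - 6 = -8)
p = -378 (p = -370 - 8 = -378)
6644*p = 6644*(-378) = -2511432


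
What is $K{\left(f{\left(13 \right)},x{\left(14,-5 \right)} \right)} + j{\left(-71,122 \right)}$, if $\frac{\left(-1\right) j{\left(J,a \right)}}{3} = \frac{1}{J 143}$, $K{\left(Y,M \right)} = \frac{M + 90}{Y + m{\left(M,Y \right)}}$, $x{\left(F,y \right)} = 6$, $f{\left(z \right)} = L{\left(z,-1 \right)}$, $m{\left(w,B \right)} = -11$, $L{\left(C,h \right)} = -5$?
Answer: $- \frac{60915}{10153} \approx -5.9997$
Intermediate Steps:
$f{\left(z \right)} = -5$
$K{\left(Y,M \right)} = \frac{90 + M}{-11 + Y}$ ($K{\left(Y,M \right)} = \frac{M + 90}{Y - 11} = \frac{90 + M}{-11 + Y}$)
$j{\left(J,a \right)} = - \frac{3}{143 J}$ ($j{\left(J,a \right)} = - 3 \frac{1}{J 143} = - 3 \frac{1}{J} \frac{1}{143} = - 3 \frac{1}{143 J} = - \frac{3}{143 J}$)
$K{\left(f{\left(13 \right)},x{\left(14,-5 \right)} \right)} + j{\left(-71,122 \right)} = \frac{90 + 6}{-11 - 5} - \frac{3}{143 \left(-71\right)} = \frac{1}{-16} \cdot 96 - - \frac{3}{10153} = \left(- \frac{1}{16}\right) 96 + \frac{3}{10153} = -6 + \frac{3}{10153} = - \frac{60915}{10153}$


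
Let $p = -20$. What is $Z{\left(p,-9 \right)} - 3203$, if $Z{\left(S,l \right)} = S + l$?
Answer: $-3232$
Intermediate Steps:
$Z{\left(p,-9 \right)} - 3203 = \left(-20 - 9\right) - 3203 = -29 - 3203 = -3232$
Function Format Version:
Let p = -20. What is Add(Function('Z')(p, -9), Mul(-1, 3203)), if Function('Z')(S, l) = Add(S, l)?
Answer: -3232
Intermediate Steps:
Add(Function('Z')(p, -9), Mul(-1, 3203)) = Add(Add(-20, -9), Mul(-1, 3203)) = Add(-29, -3203) = -3232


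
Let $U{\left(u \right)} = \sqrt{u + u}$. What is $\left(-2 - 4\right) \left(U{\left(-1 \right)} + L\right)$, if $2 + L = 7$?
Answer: $-30 - 6 i \sqrt{2} \approx -30.0 - 8.4853 i$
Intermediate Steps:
$L = 5$ ($L = -2 + 7 = 5$)
$U{\left(u \right)} = \sqrt{2} \sqrt{u}$ ($U{\left(u \right)} = \sqrt{2 u} = \sqrt{2} \sqrt{u}$)
$\left(-2 - 4\right) \left(U{\left(-1 \right)} + L\right) = \left(-2 - 4\right) \left(\sqrt{2} \sqrt{-1} + 5\right) = \left(-2 - 4\right) \left(\sqrt{2} i + 5\right) = - 6 \left(i \sqrt{2} + 5\right) = - 6 \left(5 + i \sqrt{2}\right) = -30 - 6 i \sqrt{2}$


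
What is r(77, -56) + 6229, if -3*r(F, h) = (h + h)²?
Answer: 6143/3 ≈ 2047.7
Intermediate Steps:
r(F, h) = -4*h²/3 (r(F, h) = -(h + h)²/3 = -4*h²/3)
r(77, -56) + 6229 = -4/3*(-56)² + 6229 = -4/3*3136 + 6229 = -12544/3 + 6229 = 6143/3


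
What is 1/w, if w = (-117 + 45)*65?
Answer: -1/4680 ≈ -0.00021368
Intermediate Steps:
w = -4680 (w = -72*65 = -4680)
1/w = 1/(-4680) = -1/4680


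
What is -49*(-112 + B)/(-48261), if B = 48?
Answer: -3136/48261 ≈ -0.064980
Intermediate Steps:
-49*(-112 + B)/(-48261) = -49*(-112 + 48)/(-48261) = -49*(-64)*(-1/48261) = 3136*(-1/48261) = -3136/48261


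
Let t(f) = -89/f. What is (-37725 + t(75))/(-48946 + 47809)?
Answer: 2829464/85275 ≈ 33.180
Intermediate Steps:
(-37725 + t(75))/(-48946 + 47809) = (-37725 - 89/75)/(-48946 + 47809) = (-37725 - 89*1/75)/(-1137) = (-37725 - 89/75)*(-1/1137) = -2829464/75*(-1/1137) = 2829464/85275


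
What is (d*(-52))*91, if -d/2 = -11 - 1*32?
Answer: -406952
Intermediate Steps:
d = 86 (d = -2*(-11 - 1*32) = -2*(-11 - 32) = -2*(-43) = 86)
(d*(-52))*91 = (86*(-52))*91 = -4472*91 = -406952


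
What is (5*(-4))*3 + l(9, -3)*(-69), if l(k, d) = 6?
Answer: -474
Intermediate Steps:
(5*(-4))*3 + l(9, -3)*(-69) = (5*(-4))*3 + 6*(-69) = -20*3 - 414 = -60 - 414 = -474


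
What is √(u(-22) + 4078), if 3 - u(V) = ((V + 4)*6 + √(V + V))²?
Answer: √(-7539 + 432*I*√11) ≈ 8.2141 + 87.215*I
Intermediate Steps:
u(V) = 3 - (24 + 6*V + √2*√V)² (u(V) = 3 - ((V + 4)*6 + √(V + V))² = 3 - ((4 + V)*6 + √(2*V))² = 3 - ((24 + 6*V) + √2*√V)² = 3 - (24 + 6*V + √2*√V)²)
√(u(-22) + 4078) = √((3 - (24 + 6*(-22) + √2*√(-22))²) + 4078) = √((3 - (24 - 132 + √2*(I*√22))²) + 4078) = √((3 - (24 - 132 + 2*I*√11)²) + 4078) = √((3 - (-108 + 2*I*√11)²) + 4078) = √(4081 - (-108 + 2*I*√11)²)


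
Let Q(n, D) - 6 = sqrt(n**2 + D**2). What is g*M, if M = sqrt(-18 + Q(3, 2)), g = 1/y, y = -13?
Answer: -I*sqrt(12 - sqrt(13))/13 ≈ -0.22287*I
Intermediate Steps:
g = -1/13 (g = 1/(-13) = -1/13 ≈ -0.076923)
Q(n, D) = 6 + sqrt(D**2 + n**2) (Q(n, D) = 6 + sqrt(n**2 + D**2) = 6 + sqrt(D**2 + n**2))
M = sqrt(-12 + sqrt(13)) (M = sqrt(-18 + (6 + sqrt(2**2 + 3**2))) = sqrt(-18 + (6 + sqrt(4 + 9))) = sqrt(-18 + (6 + sqrt(13))) = sqrt(-12 + sqrt(13)) ≈ 2.8973*I)
g*M = -sqrt(-12 + sqrt(13))/13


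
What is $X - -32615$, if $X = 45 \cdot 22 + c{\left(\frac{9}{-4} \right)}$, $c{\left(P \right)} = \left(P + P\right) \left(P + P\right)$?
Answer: $\frac{134501}{4} \approx 33625.0$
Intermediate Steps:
$c{\left(P \right)} = 4 P^{2}$ ($c{\left(P \right)} = 2 P 2 P = 4 P^{2}$)
$X = \frac{4041}{4}$ ($X = 45 \cdot 22 + 4 \left(\frac{9}{-4}\right)^{2} = 990 + 4 \left(9 \left(- \frac{1}{4}\right)\right)^{2} = 990 + 4 \left(- \frac{9}{4}\right)^{2} = 990 + 4 \cdot \frac{81}{16} = 990 + \frac{81}{4} = \frac{4041}{4} \approx 1010.3$)
$X - -32615 = \frac{4041}{4} - -32615 = \frac{4041}{4} + 32615 = \frac{134501}{4}$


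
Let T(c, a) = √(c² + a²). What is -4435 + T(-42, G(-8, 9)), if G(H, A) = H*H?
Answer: -4435 + 2*√1465 ≈ -4358.5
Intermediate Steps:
G(H, A) = H²
T(c, a) = √(a² + c²)
-4435 + T(-42, G(-8, 9)) = -4435 + √(((-8)²)² + (-42)²) = -4435 + √(64² + 1764) = -4435 + √(4096 + 1764) = -4435 + √5860 = -4435 + 2*√1465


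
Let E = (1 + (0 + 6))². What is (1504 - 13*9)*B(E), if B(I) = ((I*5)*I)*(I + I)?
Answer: 1631791630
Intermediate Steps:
E = 49 (E = (1 + 6)² = 7² = 49)
B(I) = 10*I³ (B(I) = ((5*I)*I)*(2*I) = (5*I²)*(2*I) = 10*I³)
(1504 - 13*9)*B(E) = (1504 - 13*9)*(10*49³) = (1504 - 1*117)*(10*117649) = (1504 - 117)*1176490 = 1387*1176490 = 1631791630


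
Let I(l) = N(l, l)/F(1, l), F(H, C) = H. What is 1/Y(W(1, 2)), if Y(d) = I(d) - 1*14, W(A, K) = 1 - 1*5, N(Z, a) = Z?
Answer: -1/18 ≈ -0.055556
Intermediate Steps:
I(l) = l (I(l) = l/1 = l*1 = l)
W(A, K) = -4 (W(A, K) = 1 - 5 = -4)
Y(d) = -14 + d (Y(d) = d - 1*14 = d - 14 = -14 + d)
1/Y(W(1, 2)) = 1/(-14 - 4) = 1/(-18) = -1/18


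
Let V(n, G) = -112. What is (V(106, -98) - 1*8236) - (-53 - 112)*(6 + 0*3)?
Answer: -7358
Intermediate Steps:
(V(106, -98) - 1*8236) - (-53 - 112)*(6 + 0*3) = (-112 - 1*8236) - (-53 - 112)*(6 + 0*3) = (-112 - 8236) - (-165)*(6 + 0) = -8348 - (-165)*6 = -8348 - 1*(-990) = -8348 + 990 = -7358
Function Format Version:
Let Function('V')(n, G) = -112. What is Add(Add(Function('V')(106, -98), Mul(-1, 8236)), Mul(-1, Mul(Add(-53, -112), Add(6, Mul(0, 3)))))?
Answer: -7358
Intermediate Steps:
Add(Add(Function('V')(106, -98), Mul(-1, 8236)), Mul(-1, Mul(Add(-53, -112), Add(6, Mul(0, 3))))) = Add(Add(-112, Mul(-1, 8236)), Mul(-1, Mul(Add(-53, -112), Add(6, Mul(0, 3))))) = Add(Add(-112, -8236), Mul(-1, Mul(-165, Add(6, 0)))) = Add(-8348, Mul(-1, Mul(-165, 6))) = Add(-8348, Mul(-1, -990)) = Add(-8348, 990) = -7358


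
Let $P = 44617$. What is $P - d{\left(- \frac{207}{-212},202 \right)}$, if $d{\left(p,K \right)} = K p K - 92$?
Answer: $\frac{257970}{53} \approx 4867.4$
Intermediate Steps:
$d{\left(p,K \right)} = -92 + p K^{2}$ ($d{\left(p,K \right)} = p K^{2} - 92 = -92 + p K^{2}$)
$P - d{\left(- \frac{207}{-212},202 \right)} = 44617 - \left(-92 + - \frac{207}{-212} \cdot 202^{2}\right) = 44617 - \left(-92 + \left(-207\right) \left(- \frac{1}{212}\right) 40804\right) = 44617 - \left(-92 + \frac{207}{212} \cdot 40804\right) = 44617 - \left(-92 + \frac{2111607}{53}\right) = 44617 - \frac{2106731}{53} = \frac{257970}{53}$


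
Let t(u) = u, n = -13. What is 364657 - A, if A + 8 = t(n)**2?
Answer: 364496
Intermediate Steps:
A = 161 (A = -8 + (-13)**2 = -8 + 169 = 161)
364657 - A = 364657 - 1*161 = 364657 - 161 = 364496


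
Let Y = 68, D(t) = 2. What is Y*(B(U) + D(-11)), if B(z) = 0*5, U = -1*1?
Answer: 136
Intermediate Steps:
U = -1
B(z) = 0
Y*(B(U) + D(-11)) = 68*(0 + 2) = 68*2 = 136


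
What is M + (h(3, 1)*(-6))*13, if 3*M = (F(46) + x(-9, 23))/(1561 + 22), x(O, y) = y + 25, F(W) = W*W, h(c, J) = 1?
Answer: -368258/4749 ≈ -77.544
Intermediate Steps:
F(W) = W²
x(O, y) = 25 + y
M = 2164/4749 (M = ((46² + (25 + 23))/(1561 + 22))/3 = ((2116 + 48)/1583)/3 = (2164*(1/1583))/3 = (⅓)*(2164/1583) = 2164/4749 ≈ 0.45567)
M + (h(3, 1)*(-6))*13 = 2164/4749 + (1*(-6))*13 = 2164/4749 - 6*13 = 2164/4749 - 78 = -368258/4749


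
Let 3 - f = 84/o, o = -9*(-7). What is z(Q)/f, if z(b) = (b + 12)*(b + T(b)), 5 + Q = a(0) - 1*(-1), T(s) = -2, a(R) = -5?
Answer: -99/5 ≈ -19.800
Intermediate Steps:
o = 63
f = 5/3 (f = 3 - 84/63 = 3 - 1*4/3 = 3 - 4/3 = 5/3 ≈ 1.6667)
Q = -9 (Q = -5 + (-5 - 1*(-1)) = -5 + (-5 + 1) = -5 - 4 = -9)
z(b) = (-2 + b)*(12 + b) (z(b) = (b + 12)*(b - 2) = (12 + b)*(-2 + b) = (-2 + b)*(12 + b))
z(Q)/f = (-24 + (-9)² + 10*(-9))/(5/3) = (-24 + 81 - 90)*(⅗) = -33*⅗ = -99/5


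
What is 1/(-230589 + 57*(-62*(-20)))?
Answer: -1/159909 ≈ -6.2536e-6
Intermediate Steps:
1/(-230589 + 57*(-62*(-20))) = 1/(-230589 + 57*1240) = 1/(-230589 + 70680) = 1/(-159909) = -1/159909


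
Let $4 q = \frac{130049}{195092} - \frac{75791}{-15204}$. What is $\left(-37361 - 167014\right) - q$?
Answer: $- \frac{151554244145173}{741544692} \approx -2.0438 \cdot 10^{5}$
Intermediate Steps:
$q = \frac{1047717673}{741544692}$ ($q = \frac{\frac{130049}{195092} - \frac{75791}{-15204}}{4} = \frac{130049 \cdot \frac{1}{195092} - - \frac{75791}{15204}}{4} = \frac{\frac{130049}{195092} + \frac{75791}{15204}}{4} = \frac{1}{4} \cdot \frac{1047717673}{185386173} = \frac{1047717673}{741544692} \approx 1.4129$)
$\left(-37361 - 167014\right) - q = \left(-37361 - 167014\right) - \frac{1047717673}{741544692} = -204375 - \frac{1047717673}{741544692} = - \frac{151554244145173}{741544692}$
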